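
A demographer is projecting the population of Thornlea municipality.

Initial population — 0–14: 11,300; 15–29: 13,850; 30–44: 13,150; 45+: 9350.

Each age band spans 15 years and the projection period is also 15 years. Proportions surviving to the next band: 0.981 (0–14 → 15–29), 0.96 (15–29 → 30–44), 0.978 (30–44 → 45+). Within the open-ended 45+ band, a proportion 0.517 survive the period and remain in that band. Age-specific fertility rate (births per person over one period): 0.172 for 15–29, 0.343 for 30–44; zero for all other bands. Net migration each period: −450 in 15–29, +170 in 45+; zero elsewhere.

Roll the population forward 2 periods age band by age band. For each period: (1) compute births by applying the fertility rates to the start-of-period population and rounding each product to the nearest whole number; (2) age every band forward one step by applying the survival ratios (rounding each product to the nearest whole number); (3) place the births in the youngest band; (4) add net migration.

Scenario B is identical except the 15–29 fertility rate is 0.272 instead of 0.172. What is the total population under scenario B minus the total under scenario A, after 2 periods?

Period 1:
Births: 13850 × 0.172 = 2382 ; 13150 × 0.343 = 4510 — total 6892
15–29: 11300 × 0.981 = 11085
30–44: 13850 × 0.96 = 13296
45+: 13150 × 0.978 + 9350 × 0.517 = 12861 + 4834 = 17695
Net migration: 15–29 − 450 → 10635; 45+ + 170 → 17865
Population now: 0–14=6892, 15–29=10635, 30–44=13296, 45+=17865
Period 2:
Births: 10635 × 0.172 = 1829 ; 13296 × 0.343 = 4561 — total 6390
15–29: 6892 × 0.981 = 6761
30–44: 10635 × 0.96 = 10210
45+: 13296 × 0.978 + 17865 × 0.517 = 13003 + 9236 = 22239
Net migration: 15–29 − 450 → 6311; 45+ + 170 → 22409
Population now: 0–14=6390, 15–29=6311, 30–44=10210, 45+=22409
Scenario A total after 2 periods: 45320
Scenario B projection —
Period 1:
Births: 13850 × 0.272 = 3767 ; 13150 × 0.343 = 4510 — total 8277
15–29: 11300 × 0.981 = 11085
30–44: 13850 × 0.96 = 13296
45+: 13150 × 0.978 + 9350 × 0.517 = 12861 + 4834 = 17695
Net migration: 15–29 − 450 → 10635; 45+ + 170 → 17865
Population now: 0–14=8277, 15–29=10635, 30–44=13296, 45+=17865
Period 2:
Births: 10635 × 0.272 = 2893 ; 13296 × 0.343 = 4561 — total 7454
15–29: 8277 × 0.981 = 8120
30–44: 10635 × 0.96 = 10210
45+: 13296 × 0.978 + 17865 × 0.517 = 13003 + 9236 = 22239
Net migration: 15–29 − 450 → 7670; 45+ + 170 → 22409
Population now: 0–14=7454, 15–29=7670, 30–44=10210, 45+=22409
Scenario B total after 2 periods: 47743
Difference B − A = 47743 − 45320 = 2423

2423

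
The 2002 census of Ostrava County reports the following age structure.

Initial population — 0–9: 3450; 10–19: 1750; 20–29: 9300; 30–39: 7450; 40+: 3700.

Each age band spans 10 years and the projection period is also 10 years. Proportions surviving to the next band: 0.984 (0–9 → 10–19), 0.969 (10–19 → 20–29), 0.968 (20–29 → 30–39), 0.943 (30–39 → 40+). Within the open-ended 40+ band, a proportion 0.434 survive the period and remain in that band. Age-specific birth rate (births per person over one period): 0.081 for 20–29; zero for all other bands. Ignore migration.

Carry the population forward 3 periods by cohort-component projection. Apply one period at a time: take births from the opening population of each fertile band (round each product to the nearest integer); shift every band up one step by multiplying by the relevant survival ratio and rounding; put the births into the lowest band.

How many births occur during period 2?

Call the bands 1 to 5, youngest first.
— Period 1 —
Births: 9300 × 0.081 = 753
Band 2: 3450 × 0.984 = 3395
Band 3: 1750 × 0.969 = 1696
Band 4: 9300 × 0.968 = 9002
Band 5: 7450 × 0.943 + 3700 × 0.434 = 7025 + 1606 = 8631
End of period: [753, 3395, 1696, 9002, 8631]
— Period 2 —
Births: 1696 × 0.081 = 137
Band 2: 753 × 0.984 = 741
Band 3: 3395 × 0.969 = 3290
Band 4: 1696 × 0.968 = 1642
Band 5: 9002 × 0.943 + 8631 × 0.434 = 8489 + 3746 = 12235
End of period: [137, 741, 3290, 1642, 12235]

137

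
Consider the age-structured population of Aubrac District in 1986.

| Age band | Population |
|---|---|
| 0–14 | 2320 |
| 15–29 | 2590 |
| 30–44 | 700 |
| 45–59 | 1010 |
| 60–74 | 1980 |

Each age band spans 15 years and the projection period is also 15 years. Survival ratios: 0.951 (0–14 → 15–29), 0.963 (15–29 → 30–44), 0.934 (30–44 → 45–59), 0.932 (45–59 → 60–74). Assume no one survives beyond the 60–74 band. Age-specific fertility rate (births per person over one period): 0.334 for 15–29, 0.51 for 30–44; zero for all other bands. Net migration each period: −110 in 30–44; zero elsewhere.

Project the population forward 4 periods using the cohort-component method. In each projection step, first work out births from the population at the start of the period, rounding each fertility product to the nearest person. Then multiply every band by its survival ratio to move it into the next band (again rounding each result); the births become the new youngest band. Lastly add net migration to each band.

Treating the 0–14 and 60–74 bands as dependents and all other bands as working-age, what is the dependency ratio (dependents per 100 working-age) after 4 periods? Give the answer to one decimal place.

72.8

Period 1.
Births: 2590 * 0.334 = 865  |  700 * 0.51 = 357 ⇒ total 1222
15–29: 2320 * 0.951 = 2206
30–44: 2590 * 0.963 = 2494
45–59: 700 * 0.934 = 654
60–74: 1010 * 0.932 = 941
Net migration: 30–44 − 110 → 2384
Giving 1222 / 2206 / 2384 / 654 / 941.
Period 2.
Births: 2206 * 0.334 = 737  |  2384 * 0.51 = 1216 ⇒ total 1953
15–29: 1222 * 0.951 = 1162
30–44: 2206 * 0.963 = 2124
45–59: 2384 * 0.934 = 2227
60–74: 654 * 0.932 = 610
Net migration: 30–44 − 110 → 2014
Giving 1953 / 1162 / 2014 / 2227 / 610.
Period 3.
Births: 1162 * 0.334 = 388  |  2014 * 0.51 = 1027 ⇒ total 1415
15–29: 1953 * 0.951 = 1857
30–44: 1162 * 0.963 = 1119
45–59: 2014 * 0.934 = 1881
60–74: 2227 * 0.932 = 2076
Net migration: 30–44 − 110 → 1009
Giving 1415 / 1857 / 1009 / 1881 / 2076.
Period 4.
Births: 1857 * 0.334 = 620  |  1009 * 0.51 = 515 ⇒ total 1135
15–29: 1415 * 0.951 = 1346
30–44: 1857 * 0.963 = 1788
45–59: 1009 * 0.934 = 942
60–74: 1881 * 0.932 = 1753
Net migration: 30–44 − 110 → 1678
Giving 1135 / 1346 / 1678 / 942 / 1753.
Dependents (band 0–14 + band 60–74) = 1135 + 1753 = 2888; working-age = 3966; ratio = 2888/3966 × 100 = 72.8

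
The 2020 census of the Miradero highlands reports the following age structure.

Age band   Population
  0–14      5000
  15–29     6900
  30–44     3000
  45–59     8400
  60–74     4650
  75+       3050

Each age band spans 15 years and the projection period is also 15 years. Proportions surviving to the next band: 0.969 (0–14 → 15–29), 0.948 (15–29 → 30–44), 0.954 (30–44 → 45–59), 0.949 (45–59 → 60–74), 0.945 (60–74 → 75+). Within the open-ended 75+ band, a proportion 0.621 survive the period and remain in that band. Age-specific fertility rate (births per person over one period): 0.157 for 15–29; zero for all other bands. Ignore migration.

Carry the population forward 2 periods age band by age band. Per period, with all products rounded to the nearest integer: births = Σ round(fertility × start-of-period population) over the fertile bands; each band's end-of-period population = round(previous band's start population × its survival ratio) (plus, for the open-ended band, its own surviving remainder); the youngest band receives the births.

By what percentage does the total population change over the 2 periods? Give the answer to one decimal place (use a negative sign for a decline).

-13.6

Period 1.
Births: 6900 × 0.157 = 1083
15–29: 5000 × 0.969 = 4845
30–44: 6900 × 0.948 = 6541
45–59: 3000 × 0.954 = 2862
60–74: 8400 × 0.949 = 7972
75+: 4650 × 0.945 + 3050 × 0.621 = 4394 + 1894 = 6288
End of period: [1083, 4845, 6541, 2862, 7972, 6288]
Period 2.
Births: 4845 × 0.157 = 761
15–29: 1083 × 0.969 = 1049
30–44: 4845 × 0.948 = 4593
45–59: 6541 × 0.954 = 6240
60–74: 2862 × 0.949 = 2716
75+: 7972 × 0.945 + 6288 × 0.621 = 7534 + 3905 = 11439
End of period: [761, 1049, 4593, 6240, 2716, 11439]
Total: 31000 → 26798; change = -4202; percentage change = -13.6%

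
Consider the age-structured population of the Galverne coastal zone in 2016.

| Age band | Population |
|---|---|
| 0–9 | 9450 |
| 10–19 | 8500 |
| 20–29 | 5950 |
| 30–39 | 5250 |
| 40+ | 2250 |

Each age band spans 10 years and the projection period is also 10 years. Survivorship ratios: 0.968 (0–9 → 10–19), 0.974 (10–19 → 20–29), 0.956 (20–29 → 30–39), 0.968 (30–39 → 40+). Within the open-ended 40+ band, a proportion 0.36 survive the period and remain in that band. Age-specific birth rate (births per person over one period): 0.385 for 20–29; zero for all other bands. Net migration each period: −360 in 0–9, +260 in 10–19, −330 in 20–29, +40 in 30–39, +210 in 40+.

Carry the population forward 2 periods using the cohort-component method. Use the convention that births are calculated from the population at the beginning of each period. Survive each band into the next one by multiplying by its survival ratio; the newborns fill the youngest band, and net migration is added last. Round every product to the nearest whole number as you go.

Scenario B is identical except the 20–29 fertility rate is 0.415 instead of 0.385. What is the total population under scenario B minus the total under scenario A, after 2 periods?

412

[period 1]
Births: 5950 * 0.385 = 2291
10–19: 9450 * 0.968 = 9148
20–29: 8500 * 0.974 = 8279
30–39: 5950 * 0.956 = 5688
40+: 5250 * 0.968 + 2250 * 0.36 = 5082 + 810 = 5892
Net migration: 0–9 − 360 → 1931; 10–19 + 260 → 9408; 20–29 − 330 → 7949; 30–39 + 40 → 5728; 40+ + 210 → 6102
Population now: 0–9=1931, 10–19=9408, 20–29=7949, 30–39=5728, 40+=6102
[period 2]
Births: 7949 * 0.385 = 3060
10–19: 1931 * 0.968 = 1869
20–29: 9408 * 0.974 = 9163
30–39: 7949 * 0.956 = 7599
40+: 5728 * 0.968 + 6102 * 0.36 = 5545 + 2197 = 7742
Net migration: 0–9 − 360 → 2700; 10–19 + 260 → 2129; 20–29 − 330 → 8833; 30–39 + 40 → 7639; 40+ + 210 → 7952
Population now: 0–9=2700, 10–19=2129, 20–29=8833, 30–39=7639, 40+=7952
Scenario A total after 2 periods: 29253
Scenario B projection —
[period 1]
Births: 5950 * 0.415 = 2469
10–19: 9450 * 0.968 = 9148
20–29: 8500 * 0.974 = 8279
30–39: 5950 * 0.956 = 5688
40+: 5250 * 0.968 + 2250 * 0.36 = 5082 + 810 = 5892
Net migration: 0–9 − 360 → 2109; 10–19 + 260 → 9408; 20–29 − 330 → 7949; 30–39 + 40 → 5728; 40+ + 210 → 6102
Population now: 0–9=2109, 10–19=9408, 20–29=7949, 30–39=5728, 40+=6102
[period 2]
Births: 7949 * 0.415 = 3299
10–19: 2109 * 0.968 = 2042
20–29: 9408 * 0.974 = 9163
30–39: 7949 * 0.956 = 7599
40+: 5728 * 0.968 + 6102 * 0.36 = 5545 + 2197 = 7742
Net migration: 0–9 − 360 → 2939; 10–19 + 260 → 2302; 20–29 − 330 → 8833; 30–39 + 40 → 7639; 40+ + 210 → 7952
Population now: 0–9=2939, 10–19=2302, 20–29=8833, 30–39=7639, 40+=7952
Scenario B total after 2 periods: 29665
Difference B − A = 29665 − 29253 = 412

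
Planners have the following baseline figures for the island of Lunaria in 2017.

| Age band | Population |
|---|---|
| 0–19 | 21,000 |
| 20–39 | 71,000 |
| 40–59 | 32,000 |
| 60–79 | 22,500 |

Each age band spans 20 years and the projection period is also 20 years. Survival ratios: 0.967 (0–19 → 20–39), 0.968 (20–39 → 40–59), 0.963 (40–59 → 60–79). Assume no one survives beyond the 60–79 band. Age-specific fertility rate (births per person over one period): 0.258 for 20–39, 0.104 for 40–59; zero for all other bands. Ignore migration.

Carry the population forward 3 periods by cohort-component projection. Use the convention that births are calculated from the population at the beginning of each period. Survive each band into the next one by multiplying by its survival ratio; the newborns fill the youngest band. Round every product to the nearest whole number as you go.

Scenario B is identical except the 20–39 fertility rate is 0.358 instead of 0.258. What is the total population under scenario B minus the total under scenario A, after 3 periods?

Numbering the groups 1..4 from youngest to oldest:
[period 1]
Births: 71000 × 0.258 = 18318 ; 32000 × 0.104 = 3328 — total 21646
Group 2: 21000 × 0.967 = 20307
Group 3: 71000 × 0.968 = 68728
Group 4: 32000 × 0.963 = 30816
End of period: [21646, 20307, 68728, 30816]
[period 2]
Births: 20307 × 0.258 = 5239 ; 68728 × 0.104 = 7148 — total 12387
Group 2: 21646 × 0.967 = 20932
Group 3: 20307 × 0.968 = 19657
Group 4: 68728 × 0.963 = 66185
End of period: [12387, 20932, 19657, 66185]
[period 3]
Births: 20932 × 0.258 = 5400 ; 19657 × 0.104 = 2044 — total 7444
Group 2: 12387 × 0.967 = 11978
Group 3: 20932 × 0.968 = 20262
Group 4: 19657 × 0.963 = 18930
End of period: [7444, 11978, 20262, 18930]
Scenario A total after 3 periods: 58614
Scenario B projection —
[period 1]
Births: 71000 × 0.358 = 25418 ; 32000 × 0.104 = 3328 — total 28746
Group 2: 21000 × 0.967 = 20307
Group 3: 71000 × 0.968 = 68728
Group 4: 32000 × 0.963 = 30816
End of period: [28746, 20307, 68728, 30816]
[period 2]
Births: 20307 × 0.358 = 7270 ; 68728 × 0.104 = 7148 — total 14418
Group 2: 28746 × 0.967 = 27797
Group 3: 20307 × 0.968 = 19657
Group 4: 68728 × 0.963 = 66185
End of period: [14418, 27797, 19657, 66185]
[period 3]
Births: 27797 × 0.358 = 9951 ; 19657 × 0.104 = 2044 — total 11995
Group 2: 14418 × 0.967 = 13942
Group 3: 27797 × 0.968 = 26907
Group 4: 19657 × 0.963 = 18930
End of period: [11995, 13942, 26907, 18930]
Scenario B total after 3 periods: 71774
Difference B − A = 71774 − 58614 = 13160

13160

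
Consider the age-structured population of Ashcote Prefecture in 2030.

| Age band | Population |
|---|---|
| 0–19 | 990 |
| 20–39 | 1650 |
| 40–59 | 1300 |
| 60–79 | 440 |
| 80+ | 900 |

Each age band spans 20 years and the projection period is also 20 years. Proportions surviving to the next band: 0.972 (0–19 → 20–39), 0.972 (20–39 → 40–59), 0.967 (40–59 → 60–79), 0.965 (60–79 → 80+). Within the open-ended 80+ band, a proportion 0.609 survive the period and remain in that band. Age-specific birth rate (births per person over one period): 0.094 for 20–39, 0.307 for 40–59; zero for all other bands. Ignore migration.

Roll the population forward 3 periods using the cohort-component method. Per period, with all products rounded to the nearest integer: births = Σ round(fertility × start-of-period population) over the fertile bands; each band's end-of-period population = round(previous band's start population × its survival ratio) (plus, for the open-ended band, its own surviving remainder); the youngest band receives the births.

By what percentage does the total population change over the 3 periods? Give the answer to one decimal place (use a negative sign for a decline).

-6.7

— Period 1 —
Births: 1650 × 0.094 = 155, 1300 × 0.307 = 399 → total 554
20–39: 990 × 0.972 = 962
40–59: 1650 × 0.972 = 1604
60–79: 1300 × 0.967 = 1257
80+: 440 × 0.965 + 900 × 0.609 = 425 + 548 = 973
Population now: 0–19=554, 20–39=962, 40–59=1604, 60–79=1257, 80+=973
— Period 2 —
Births: 962 × 0.094 = 90, 1604 × 0.307 = 492 → total 582
20–39: 554 × 0.972 = 538
40–59: 962 × 0.972 = 935
60–79: 1604 × 0.967 = 1551
80+: 1257 × 0.965 + 973 × 0.609 = 1213 + 593 = 1806
Population now: 0–19=582, 20–39=538, 40–59=935, 60–79=1551, 80+=1806
— Period 3 —
Births: 538 × 0.094 = 51, 935 × 0.307 = 287 → total 338
20–39: 582 × 0.972 = 566
40–59: 538 × 0.972 = 523
60–79: 935 × 0.967 = 904
80+: 1551 × 0.965 + 1806 × 0.609 = 1497 + 1100 = 2597
Population now: 0–19=338, 20–39=566, 40–59=523, 60–79=904, 80+=2597
Total: 5280 → 4928; change = -352; percentage change = -6.7%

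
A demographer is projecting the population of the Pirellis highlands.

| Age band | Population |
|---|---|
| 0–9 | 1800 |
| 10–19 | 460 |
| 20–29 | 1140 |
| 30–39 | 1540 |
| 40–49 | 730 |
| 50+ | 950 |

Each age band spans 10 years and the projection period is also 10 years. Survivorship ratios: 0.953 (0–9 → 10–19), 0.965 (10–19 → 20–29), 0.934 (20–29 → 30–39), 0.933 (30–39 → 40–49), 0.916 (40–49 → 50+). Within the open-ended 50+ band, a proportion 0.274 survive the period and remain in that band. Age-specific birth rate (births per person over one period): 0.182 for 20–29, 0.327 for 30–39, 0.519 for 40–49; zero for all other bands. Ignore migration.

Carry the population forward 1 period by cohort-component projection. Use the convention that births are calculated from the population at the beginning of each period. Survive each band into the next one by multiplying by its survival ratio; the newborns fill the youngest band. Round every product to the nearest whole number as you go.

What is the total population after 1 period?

Let band 1 be 0–9 through band 6 = 50+.
Period 1:
Births: 1140 × 0.182 = 207 ; 1540 × 0.327 = 504 ; 730 × 0.519 = 379 → 1090
Band 2: 1800 × 0.953 = 1715
Band 3: 460 × 0.965 = 444
Band 4: 1140 × 0.934 = 1065
Band 5: 1540 × 0.933 = 1437
Band 6: 730 × 0.916 + 950 × 0.274 = 669 + 260 = 929
→ [1090, 1715, 444, 1065, 1437, 929]
Total after period 1: 1090 + 1715 + 444 + 1065 + 1437 + 929 = 6680

6680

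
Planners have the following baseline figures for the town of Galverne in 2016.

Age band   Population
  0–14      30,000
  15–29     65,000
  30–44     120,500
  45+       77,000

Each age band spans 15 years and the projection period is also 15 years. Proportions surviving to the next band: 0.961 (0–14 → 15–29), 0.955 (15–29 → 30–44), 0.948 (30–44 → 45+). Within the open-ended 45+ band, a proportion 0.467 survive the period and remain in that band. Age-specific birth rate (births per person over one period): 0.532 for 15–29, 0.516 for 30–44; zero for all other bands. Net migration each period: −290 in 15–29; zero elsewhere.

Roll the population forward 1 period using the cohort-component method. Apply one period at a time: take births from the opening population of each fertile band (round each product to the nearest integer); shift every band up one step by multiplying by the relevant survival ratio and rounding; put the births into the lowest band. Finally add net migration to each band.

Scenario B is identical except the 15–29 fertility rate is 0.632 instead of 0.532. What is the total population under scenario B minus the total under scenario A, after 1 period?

6500

(Bands numbered youngest = 1 to oldest = 4.)
Period 1.
Births: 65000 * 0.532 = 34580 ; 120500 * 0.516 = 62178 → 96758
Band 2: 30000 * 0.961 = 28830
Band 3: 65000 * 0.955 = 62075
Band 4: 120500 * 0.948 + 77000 * 0.467 = 114234 + 35959 = 150193
Net migration: Band 2 − 290 → 28540
→ [96758, 28540, 62075, 150193]
Scenario A total after 1 period: 337566
Scenario B projection —
Period 1.
Births: 65000 * 0.632 = 41080 ; 120500 * 0.516 = 62178 → 103258
Band 2: 30000 * 0.961 = 28830
Band 3: 65000 * 0.955 = 62075
Band 4: 120500 * 0.948 + 77000 * 0.467 = 114234 + 35959 = 150193
Net migration: Band 2 − 290 → 28540
→ [103258, 28540, 62075, 150193]
Scenario B total after 1 period: 344066
Difference B − A = 344066 − 337566 = 6500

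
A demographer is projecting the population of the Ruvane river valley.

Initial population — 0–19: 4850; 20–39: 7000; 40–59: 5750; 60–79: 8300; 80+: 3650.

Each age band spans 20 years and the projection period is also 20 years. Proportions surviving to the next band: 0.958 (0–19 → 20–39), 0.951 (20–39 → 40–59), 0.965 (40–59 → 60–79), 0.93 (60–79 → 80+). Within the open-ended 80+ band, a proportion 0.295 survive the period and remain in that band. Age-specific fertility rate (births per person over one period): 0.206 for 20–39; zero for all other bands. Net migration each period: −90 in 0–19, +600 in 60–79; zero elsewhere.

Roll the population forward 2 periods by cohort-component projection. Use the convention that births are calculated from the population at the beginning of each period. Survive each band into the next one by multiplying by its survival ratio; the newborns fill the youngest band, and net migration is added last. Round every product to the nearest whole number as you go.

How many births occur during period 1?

Period 1:
Births: 7000 * 0.206 = 1442
20–39: 4850 * 0.958 = 4646
40–59: 7000 * 0.951 = 6657
60–79: 5750 * 0.965 = 5549
80+: 8300 * 0.93 + 3650 * 0.295 = 7719 + 1077 = 8796
Net migration: 0–19 − 90 → 1352; 60–79 + 600 → 6149
→ [1352, 4646, 6657, 6149, 8796]

1442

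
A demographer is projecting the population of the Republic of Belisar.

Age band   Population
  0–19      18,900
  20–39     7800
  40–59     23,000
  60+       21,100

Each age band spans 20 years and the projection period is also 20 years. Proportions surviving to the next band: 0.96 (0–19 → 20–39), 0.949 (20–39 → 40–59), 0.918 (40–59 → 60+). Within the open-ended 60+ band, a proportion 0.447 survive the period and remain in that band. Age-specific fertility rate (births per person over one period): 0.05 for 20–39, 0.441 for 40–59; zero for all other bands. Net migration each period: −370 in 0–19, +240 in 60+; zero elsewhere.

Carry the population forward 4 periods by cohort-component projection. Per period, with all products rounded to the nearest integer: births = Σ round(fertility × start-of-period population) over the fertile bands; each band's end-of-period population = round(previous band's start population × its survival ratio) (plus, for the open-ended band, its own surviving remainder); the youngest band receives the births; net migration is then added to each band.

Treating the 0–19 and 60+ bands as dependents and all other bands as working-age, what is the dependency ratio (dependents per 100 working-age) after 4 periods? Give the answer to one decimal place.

220.5

Call the groups 1 to 4, youngest first.
Period 1:
Births: 7800 * 0.05 = 390  |  23000 * 0.441 = 10143 → 10533
Group 2: 18900 * 0.96 = 18144
Group 3: 7800 * 0.949 = 7402
Group 4: 23000 * 0.918 + 21100 * 0.447 = 21114 + 9432 = 30546
Net migration: Group 1 − 370 → 10163; Group 4 + 240 → 30786
→ [10163, 18144, 7402, 30786]
Period 2:
Births: 18144 * 0.05 = 907  |  7402 * 0.441 = 3264 → 4171
Group 2: 10163 * 0.96 = 9756
Group 3: 18144 * 0.949 = 17219
Group 4: 7402 * 0.918 + 30786 * 0.447 = 6795 + 13761 = 20556
Net migration: Group 1 − 370 → 3801; Group 4 + 240 → 20796
→ [3801, 9756, 17219, 20796]
Period 3:
Births: 9756 * 0.05 = 488  |  17219 * 0.441 = 7594 → 8082
Group 2: 3801 * 0.96 = 3649
Group 3: 9756 * 0.949 = 9258
Group 4: 17219 * 0.918 + 20796 * 0.447 = 15807 + 9296 = 25103
Net migration: Group 1 − 370 → 7712; Group 4 + 240 → 25343
→ [7712, 3649, 9258, 25343]
Period 4:
Births: 3649 * 0.05 = 182  |  9258 * 0.441 = 4083 → 4265
Group 2: 7712 * 0.96 = 7404
Group 3: 3649 * 0.949 = 3463
Group 4: 9258 * 0.918 + 25343 * 0.447 = 8499 + 11328 = 19827
Net migration: Group 1 − 370 → 3895; Group 4 + 240 → 20067
→ [3895, 7404, 3463, 20067]
Dependents (band 0–19 + band 60+) = 3895 + 20067 = 23962; working-age = 10867; ratio = 23962/10867 × 100 = 220.5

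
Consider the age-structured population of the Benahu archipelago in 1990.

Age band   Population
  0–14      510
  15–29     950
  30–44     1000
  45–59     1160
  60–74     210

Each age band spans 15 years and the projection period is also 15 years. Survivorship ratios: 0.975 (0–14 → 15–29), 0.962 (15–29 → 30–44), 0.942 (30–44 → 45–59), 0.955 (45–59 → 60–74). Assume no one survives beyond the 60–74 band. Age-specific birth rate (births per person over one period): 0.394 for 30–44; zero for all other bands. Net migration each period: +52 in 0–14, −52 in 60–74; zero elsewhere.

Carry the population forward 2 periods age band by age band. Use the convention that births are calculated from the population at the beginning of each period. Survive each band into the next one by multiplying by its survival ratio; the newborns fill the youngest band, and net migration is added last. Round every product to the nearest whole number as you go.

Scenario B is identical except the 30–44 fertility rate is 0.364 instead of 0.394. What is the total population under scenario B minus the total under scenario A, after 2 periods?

— Period 1 —
Births: 1000 × 0.394 = 394
15–29: 510 × 0.975 = 497
30–44: 950 × 0.962 = 914
45–59: 1000 × 0.942 = 942
60–74: 1160 × 0.955 = 1108
Net migration: 0–14 + 52 → 446; 60–74 − 52 → 1056
Giving 446 / 497 / 914 / 942 / 1056.
— Period 2 —
Births: 914 × 0.394 = 360
15–29: 446 × 0.975 = 435
30–44: 497 × 0.962 = 478
45–59: 914 × 0.942 = 861
60–74: 942 × 0.955 = 900
Net migration: 0–14 + 52 → 412; 60–74 − 52 → 848
Giving 412 / 435 / 478 / 861 / 848.
Scenario A total after 2 periods: 3034
Scenario B projection —
— Period 1 —
Births: 1000 × 0.364 = 364
15–29: 510 × 0.975 = 497
30–44: 950 × 0.962 = 914
45–59: 1000 × 0.942 = 942
60–74: 1160 × 0.955 = 1108
Net migration: 0–14 + 52 → 416; 60–74 − 52 → 1056
Giving 416 / 497 / 914 / 942 / 1056.
— Period 2 —
Births: 914 × 0.364 = 333
15–29: 416 × 0.975 = 406
30–44: 497 × 0.962 = 478
45–59: 914 × 0.942 = 861
60–74: 942 × 0.955 = 900
Net migration: 0–14 + 52 → 385; 60–74 − 52 → 848
Giving 385 / 406 / 478 / 861 / 848.
Scenario B total after 2 periods: 2978
Difference B − A = 2978 − 3034 = -56

-56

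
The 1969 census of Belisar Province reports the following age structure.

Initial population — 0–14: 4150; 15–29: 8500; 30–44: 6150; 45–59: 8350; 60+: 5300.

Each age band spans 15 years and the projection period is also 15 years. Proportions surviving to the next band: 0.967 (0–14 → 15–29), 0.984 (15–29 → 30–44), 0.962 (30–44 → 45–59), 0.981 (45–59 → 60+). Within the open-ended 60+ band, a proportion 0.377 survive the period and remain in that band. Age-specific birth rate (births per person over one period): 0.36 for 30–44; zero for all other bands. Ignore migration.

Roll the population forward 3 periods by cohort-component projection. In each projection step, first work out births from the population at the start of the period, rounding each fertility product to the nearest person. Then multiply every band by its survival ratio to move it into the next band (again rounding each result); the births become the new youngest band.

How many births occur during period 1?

[period 1]
Births: 6150 * 0.36 = 2214
15–29: 4150 * 0.967 = 4013
30–44: 8500 * 0.984 = 8364
45–59: 6150 * 0.962 = 5916
60+: 8350 * 0.981 + 5300 * 0.377 = 8191 + 1998 = 10189
Population now: 0–14=2214, 15–29=4013, 30–44=8364, 45–59=5916, 60+=10189

2214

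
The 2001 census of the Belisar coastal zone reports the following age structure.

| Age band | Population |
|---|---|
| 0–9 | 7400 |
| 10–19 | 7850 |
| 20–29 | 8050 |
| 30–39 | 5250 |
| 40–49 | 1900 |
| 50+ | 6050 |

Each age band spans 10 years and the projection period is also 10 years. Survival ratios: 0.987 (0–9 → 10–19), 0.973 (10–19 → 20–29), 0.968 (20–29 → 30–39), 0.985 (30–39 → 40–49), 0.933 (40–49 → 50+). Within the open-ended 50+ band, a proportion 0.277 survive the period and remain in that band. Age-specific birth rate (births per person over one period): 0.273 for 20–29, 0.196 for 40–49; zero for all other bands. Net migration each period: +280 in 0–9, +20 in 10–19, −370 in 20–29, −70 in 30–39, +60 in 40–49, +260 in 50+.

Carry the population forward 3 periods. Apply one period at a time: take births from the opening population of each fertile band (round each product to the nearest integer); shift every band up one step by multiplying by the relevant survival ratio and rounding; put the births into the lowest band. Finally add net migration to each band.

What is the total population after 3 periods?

After projecting period 1:
Births: 8050 * 0.273 = 2198  |  1900 * 0.196 = 372 — total 2570
10–19: 7400 * 0.987 = 7304
20–29: 7850 * 0.973 = 7638
30–39: 8050 * 0.968 = 7792
40–49: 5250 * 0.985 = 5171
50+: 1900 * 0.933 + 6050 * 0.277 = 1773 + 1676 = 3449
Net migration: 0–9 + 280 → 2850; 10–19 + 20 → 7324; 20–29 − 370 → 7268; 30–39 − 70 → 7722; 40–49 + 60 → 5231; 50+ + 260 → 3709
End of period: [2850, 7324, 7268, 7722, 5231, 3709]
After projecting period 2:
Births: 7268 * 0.273 = 1984  |  5231 * 0.196 = 1025 — total 3009
10–19: 2850 * 0.987 = 2813
20–29: 7324 * 0.973 = 7126
30–39: 7268 * 0.968 = 7035
40–49: 7722 * 0.985 = 7606
50+: 5231 * 0.933 + 3709 * 0.277 = 4881 + 1027 = 5908
Net migration: 0–9 + 280 → 3289; 10–19 + 20 → 2833; 20–29 − 370 → 6756; 30–39 − 70 → 6965; 40–49 + 60 → 7666; 50+ + 260 → 6168
End of period: [3289, 2833, 6756, 6965, 7666, 6168]
After projecting period 3:
Births: 6756 * 0.273 = 1844  |  7666 * 0.196 = 1503 — total 3347
10–19: 3289 * 0.987 = 3246
20–29: 2833 * 0.973 = 2757
30–39: 6756 * 0.968 = 6540
40–49: 6965 * 0.985 = 6861
50+: 7666 * 0.933 + 6168 * 0.277 = 7152 + 1709 = 8861
Net migration: 0–9 + 280 → 3627; 10–19 + 20 → 3266; 20–29 − 370 → 2387; 30–39 − 70 → 6470; 40–49 + 60 → 6921; 50+ + 260 → 9121
End of period: [3627, 3266, 2387, 6470, 6921, 9121]
Total after period 3: 3627 + 3266 + 2387 + 6470 + 6921 + 9121 = 31792

31792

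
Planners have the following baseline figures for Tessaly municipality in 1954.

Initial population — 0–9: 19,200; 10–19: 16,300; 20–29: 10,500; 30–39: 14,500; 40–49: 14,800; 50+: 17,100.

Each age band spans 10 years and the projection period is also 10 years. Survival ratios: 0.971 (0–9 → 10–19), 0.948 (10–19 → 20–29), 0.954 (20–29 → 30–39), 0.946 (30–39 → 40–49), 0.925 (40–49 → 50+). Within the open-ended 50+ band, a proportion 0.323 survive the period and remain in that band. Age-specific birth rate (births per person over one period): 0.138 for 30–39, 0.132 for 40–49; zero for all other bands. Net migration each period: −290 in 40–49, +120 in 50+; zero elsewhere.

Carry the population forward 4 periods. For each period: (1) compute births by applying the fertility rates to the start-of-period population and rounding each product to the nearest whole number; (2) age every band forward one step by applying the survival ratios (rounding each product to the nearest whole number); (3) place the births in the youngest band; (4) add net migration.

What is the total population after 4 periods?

46814

After projecting period 1:
Births: 14500 × 0.138 = 2001 ; 14800 × 0.132 = 1954 → total 3955
10–19: 19200 × 0.971 = 18643
20–29: 16300 × 0.948 = 15452
30–39: 10500 × 0.954 = 10017
40–49: 14500 × 0.946 = 13717
50+: 14800 × 0.925 + 17100 × 0.323 = 13690 + 5523 = 19213
Net migration: 40–49 − 290 → 13427; 50+ + 120 → 19333
Population now: 0–9=3955, 10–19=18643, 20–29=15452, 30–39=10017, 40–49=13427, 50+=19333
After projecting period 2:
Births: 10017 × 0.138 = 1382 ; 13427 × 0.132 = 1772 → total 3154
10–19: 3955 × 0.971 = 3840
20–29: 18643 × 0.948 = 17674
30–39: 15452 × 0.954 = 14741
40–49: 10017 × 0.946 = 9476
50+: 13427 × 0.925 + 19333 × 0.323 = 12420 + 6245 = 18665
Net migration: 40–49 − 290 → 9186; 50+ + 120 → 18785
Population now: 0–9=3154, 10–19=3840, 20–29=17674, 30–39=14741, 40–49=9186, 50+=18785
After projecting period 3:
Births: 14741 × 0.138 = 2034 ; 9186 × 0.132 = 1213 → total 3247
10–19: 3154 × 0.971 = 3063
20–29: 3840 × 0.948 = 3640
30–39: 17674 × 0.954 = 16861
40–49: 14741 × 0.946 = 13945
50+: 9186 × 0.925 + 18785 × 0.323 = 8497 + 6068 = 14565
Net migration: 40–49 − 290 → 13655; 50+ + 120 → 14685
Population now: 0–9=3247, 10–19=3063, 20–29=3640, 30–39=16861, 40–49=13655, 50+=14685
After projecting period 4:
Births: 16861 × 0.138 = 2327 ; 13655 × 0.132 = 1802 → total 4129
10–19: 3247 × 0.971 = 3153
20–29: 3063 × 0.948 = 2904
30–39: 3640 × 0.954 = 3473
40–49: 16861 × 0.946 = 15951
50+: 13655 × 0.925 + 14685 × 0.323 = 12631 + 4743 = 17374
Net migration: 40–49 − 290 → 15661; 50+ + 120 → 17494
Population now: 0–9=4129, 10–19=3153, 20–29=2904, 30–39=3473, 40–49=15661, 50+=17494
Total after period 4: 4129 + 3153 + 2904 + 3473 + 15661 + 17494 = 46814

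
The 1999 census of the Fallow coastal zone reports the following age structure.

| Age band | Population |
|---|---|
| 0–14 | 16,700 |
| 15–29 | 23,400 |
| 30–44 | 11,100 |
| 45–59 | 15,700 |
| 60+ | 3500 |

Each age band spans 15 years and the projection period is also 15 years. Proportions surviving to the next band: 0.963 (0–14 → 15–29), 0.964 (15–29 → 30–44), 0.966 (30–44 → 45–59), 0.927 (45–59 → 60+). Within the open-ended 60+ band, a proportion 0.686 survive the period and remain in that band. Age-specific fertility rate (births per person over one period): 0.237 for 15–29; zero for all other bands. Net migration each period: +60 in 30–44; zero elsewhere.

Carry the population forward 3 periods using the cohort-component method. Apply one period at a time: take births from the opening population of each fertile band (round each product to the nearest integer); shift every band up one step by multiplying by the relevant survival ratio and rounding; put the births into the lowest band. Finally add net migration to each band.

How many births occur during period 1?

Call the bands 1 to 5, youngest first.
— Period 1 —
Births: 23400 × 0.237 = 5546
Band 2: 16700 × 0.963 = 16082
Band 3: 23400 × 0.964 = 22558
Band 4: 11100 × 0.966 = 10723
Band 5: 15700 × 0.927 + 3500 × 0.686 = 14554 + 2401 = 16955
Net migration: Band 3 + 60 → 22618
End of period: [5546, 16082, 22618, 10723, 16955]

5546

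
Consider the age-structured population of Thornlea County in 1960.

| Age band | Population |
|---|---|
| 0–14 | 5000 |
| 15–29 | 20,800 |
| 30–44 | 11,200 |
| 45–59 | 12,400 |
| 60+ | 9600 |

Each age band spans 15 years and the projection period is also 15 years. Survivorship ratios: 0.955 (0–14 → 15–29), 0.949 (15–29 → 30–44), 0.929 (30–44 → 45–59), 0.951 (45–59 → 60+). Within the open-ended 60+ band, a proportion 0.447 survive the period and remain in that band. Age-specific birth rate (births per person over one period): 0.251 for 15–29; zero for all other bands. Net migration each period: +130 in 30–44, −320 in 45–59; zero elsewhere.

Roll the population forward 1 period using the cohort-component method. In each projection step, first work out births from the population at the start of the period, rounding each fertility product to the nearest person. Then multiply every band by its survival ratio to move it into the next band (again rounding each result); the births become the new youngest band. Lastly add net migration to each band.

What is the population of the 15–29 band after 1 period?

4775

[period 1]
Births: 20800 * 0.251 = 5221
15–29: 5000 * 0.955 = 4775
30–44: 20800 * 0.949 = 19739
45–59: 11200 * 0.929 = 10405
60+: 12400 * 0.951 + 9600 * 0.447 = 11792 + 4291 = 16083
Net migration: 30–44 + 130 → 19869; 45–59 − 320 → 10085
→ [5221, 4775, 19869, 10085, 16083]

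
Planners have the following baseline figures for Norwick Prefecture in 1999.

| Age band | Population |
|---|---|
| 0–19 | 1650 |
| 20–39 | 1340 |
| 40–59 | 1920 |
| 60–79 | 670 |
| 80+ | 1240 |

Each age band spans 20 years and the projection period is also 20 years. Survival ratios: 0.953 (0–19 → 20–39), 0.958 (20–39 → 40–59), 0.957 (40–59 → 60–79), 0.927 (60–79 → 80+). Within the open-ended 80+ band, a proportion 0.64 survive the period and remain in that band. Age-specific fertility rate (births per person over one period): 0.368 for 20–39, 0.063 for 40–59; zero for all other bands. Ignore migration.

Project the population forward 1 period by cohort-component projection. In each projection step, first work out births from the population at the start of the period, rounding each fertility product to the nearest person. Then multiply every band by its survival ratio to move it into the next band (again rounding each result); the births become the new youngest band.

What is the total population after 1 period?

Call the groups 1 to 5, youngest first.
After projecting period 1:
Births: 1340 × 0.368 = 493  |  1920 × 0.063 = 121 → total 614
Group 2: 1650 × 0.953 = 1572
Group 3: 1340 × 0.958 = 1284
Group 4: 1920 × 0.957 = 1837
Group 5: 670 × 0.927 + 1240 × 0.64 = 621 + 794 = 1415
→ [614, 1572, 1284, 1837, 1415]
Total after period 1: 614 + 1572 + 1284 + 1837 + 1415 = 6722

6722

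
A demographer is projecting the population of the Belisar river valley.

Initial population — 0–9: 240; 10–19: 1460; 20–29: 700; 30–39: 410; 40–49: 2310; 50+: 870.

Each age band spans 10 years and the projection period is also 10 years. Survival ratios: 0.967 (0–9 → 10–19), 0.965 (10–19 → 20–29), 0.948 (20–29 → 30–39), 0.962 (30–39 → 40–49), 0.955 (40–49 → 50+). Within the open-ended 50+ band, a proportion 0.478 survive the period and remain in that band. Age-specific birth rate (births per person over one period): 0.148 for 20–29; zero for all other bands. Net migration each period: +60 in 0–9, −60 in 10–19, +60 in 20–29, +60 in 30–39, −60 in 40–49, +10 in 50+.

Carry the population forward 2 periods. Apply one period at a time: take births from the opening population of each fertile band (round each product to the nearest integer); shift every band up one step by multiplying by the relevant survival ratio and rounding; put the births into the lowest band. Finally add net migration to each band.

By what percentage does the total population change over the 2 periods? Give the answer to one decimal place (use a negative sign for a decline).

After projecting period 1:
Births: 700 × 0.148 = 104
10–19: 240 × 0.967 = 232
20–29: 1460 × 0.965 = 1409
30–39: 700 × 0.948 = 664
40–49: 410 × 0.962 = 394
50+: 2310 × 0.955 + 870 × 0.478 = 2206 + 416 = 2622
Net migration: 0–9 + 60 → 164; 10–19 − 60 → 172; 20–29 + 60 → 1469; 30–39 + 60 → 724; 40–49 − 60 → 334; 50+ + 10 → 2632
Giving 164 / 172 / 1469 / 724 / 334 / 2632.
After projecting period 2:
Births: 1469 × 0.148 = 217
10–19: 164 × 0.967 = 159
20–29: 172 × 0.965 = 166
30–39: 1469 × 0.948 = 1393
40–49: 724 × 0.962 = 696
50+: 334 × 0.955 + 2632 × 0.478 = 319 + 1258 = 1577
Net migration: 0–9 + 60 → 277; 10–19 − 60 → 99; 20–29 + 60 → 226; 30–39 + 60 → 1453; 40–49 − 60 → 636; 50+ + 10 → 1587
Giving 277 / 99 / 226 / 1453 / 636 / 1587.
Total: 5990 → 4278; change = -1712; percentage change = -28.6%

-28.6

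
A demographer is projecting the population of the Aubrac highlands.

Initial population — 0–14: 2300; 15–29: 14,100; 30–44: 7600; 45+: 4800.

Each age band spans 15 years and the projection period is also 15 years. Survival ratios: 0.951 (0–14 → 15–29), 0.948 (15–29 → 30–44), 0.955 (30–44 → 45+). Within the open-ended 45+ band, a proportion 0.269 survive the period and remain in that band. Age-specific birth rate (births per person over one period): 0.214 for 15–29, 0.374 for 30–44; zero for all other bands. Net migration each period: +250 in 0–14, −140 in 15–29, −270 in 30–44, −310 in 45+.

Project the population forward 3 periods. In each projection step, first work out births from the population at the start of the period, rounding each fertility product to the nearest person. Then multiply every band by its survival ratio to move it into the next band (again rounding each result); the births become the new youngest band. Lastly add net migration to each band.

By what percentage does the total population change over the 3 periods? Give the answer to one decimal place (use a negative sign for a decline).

Numbering the bands 1..4 from youngest to oldest:
[period 1]
Births: 14100 × 0.214 = 3017  |  7600 × 0.374 = 2842 — total 5859
Band 2: 2300 × 0.951 = 2187
Band 3: 14100 × 0.948 = 13367
Band 4: 7600 × 0.955 + 4800 × 0.269 = 7258 + 1291 = 8549
Net migration: Band 1 + 250 → 6109; Band 2 − 140 → 2047; Band 3 − 270 → 13097; Band 4 − 310 → 8239
Giving 6109 / 2047 / 13097 / 8239.
[period 2]
Births: 2047 × 0.214 = 438  |  13097 × 0.374 = 4898 — total 5336
Band 2: 6109 × 0.951 = 5810
Band 3: 2047 × 0.948 = 1941
Band 4: 13097 × 0.955 + 8239 × 0.269 = 12508 + 2216 = 14724
Net migration: Band 1 + 250 → 5586; Band 2 − 140 → 5670; Band 3 − 270 → 1671; Band 4 − 310 → 14414
Giving 5586 / 5670 / 1671 / 14414.
[period 3]
Births: 5670 × 0.214 = 1213  |  1671 × 0.374 = 625 — total 1838
Band 2: 5586 × 0.951 = 5312
Band 3: 5670 × 0.948 = 5375
Band 4: 1671 × 0.955 + 14414 × 0.269 = 1596 + 3877 = 5473
Net migration: Band 1 + 250 → 2088; Band 2 − 140 → 5172; Band 3 − 270 → 5105; Band 4 − 310 → 5163
Giving 2088 / 5172 / 5105 / 5163.
Total: 28800 → 17528; change = -11272; percentage change = -39.1%

-39.1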